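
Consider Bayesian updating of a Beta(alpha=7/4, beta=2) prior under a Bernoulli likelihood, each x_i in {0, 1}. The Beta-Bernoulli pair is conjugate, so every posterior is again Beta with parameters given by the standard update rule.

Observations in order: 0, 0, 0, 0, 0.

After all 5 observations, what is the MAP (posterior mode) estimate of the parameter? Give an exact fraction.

obs 1: x=0 → posterior Beta(7/4, 3)
obs 2: x=0 → posterior Beta(7/4, 4)
obs 3: x=0 → posterior Beta(7/4, 5)
obs 4: x=0 → posterior Beta(7/4, 6)
obs 5: x=0 → posterior Beta(7/4, 7)

1/9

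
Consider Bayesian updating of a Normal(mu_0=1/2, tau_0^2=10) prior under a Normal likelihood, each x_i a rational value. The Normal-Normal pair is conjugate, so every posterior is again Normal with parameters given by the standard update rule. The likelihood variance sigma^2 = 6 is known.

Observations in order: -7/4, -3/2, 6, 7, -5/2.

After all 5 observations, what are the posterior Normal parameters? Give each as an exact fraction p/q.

mu_0=151/112, tau_0^2=15/14

obs 1: x=-7/4 → posterior Normal(-29/32, 15/4)
obs 2: x=-3/2 → posterior Normal(-59/52, 30/13)
obs 3: x=6 → posterior Normal(61/72, 5/3)
obs 4: x=7 → posterior Normal(201/92, 30/23)
obs 5: x=-5/2 → posterior Normal(151/112, 15/14)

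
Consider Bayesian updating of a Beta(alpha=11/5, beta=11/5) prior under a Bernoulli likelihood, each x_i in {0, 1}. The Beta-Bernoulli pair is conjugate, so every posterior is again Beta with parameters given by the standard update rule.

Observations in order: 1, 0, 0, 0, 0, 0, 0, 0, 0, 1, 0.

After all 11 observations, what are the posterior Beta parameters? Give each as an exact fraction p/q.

obs 1: x=1 → posterior Beta(16/5, 11/5)
obs 2: x=0 → posterior Beta(16/5, 16/5)
obs 3: x=0 → posterior Beta(16/5, 21/5)
obs 4: x=0 → posterior Beta(16/5, 26/5)
obs 5: x=0 → posterior Beta(16/5, 31/5)
obs 6: x=0 → posterior Beta(16/5, 36/5)
obs 7: x=0 → posterior Beta(16/5, 41/5)
obs 8: x=0 → posterior Beta(16/5, 46/5)
obs 9: x=0 → posterior Beta(16/5, 51/5)
obs 10: x=1 → posterior Beta(21/5, 51/5)
obs 11: x=0 → posterior Beta(21/5, 56/5)

alpha=21/5, beta=56/5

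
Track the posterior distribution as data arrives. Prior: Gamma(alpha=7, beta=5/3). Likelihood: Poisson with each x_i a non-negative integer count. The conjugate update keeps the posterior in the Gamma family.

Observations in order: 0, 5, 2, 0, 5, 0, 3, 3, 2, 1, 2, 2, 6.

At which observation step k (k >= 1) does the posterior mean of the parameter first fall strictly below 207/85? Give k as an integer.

obs 1: x=0 → posterior Gamma(7, 8/3)
obs 2: x=5 → posterior Gamma(12, 11/3)
obs 3: x=2 → posterior Gamma(14, 14/3)
obs 4: x=0 → posterior Gamma(14, 17/3)
obs 5: x=5 → posterior Gamma(19, 20/3)
obs 6: x=0 → posterior Gamma(19, 23/3)
obs 7: x=3 → posterior Gamma(22, 26/3)
obs 8: x=3 → posterior Gamma(25, 29/3)
obs 9: x=2 → posterior Gamma(27, 32/3)
obs 10: x=1 → posterior Gamma(28, 35/3)
obs 11: x=2 → posterior Gamma(30, 38/3)
obs 12: x=2 → posterior Gamma(32, 41/3)
obs 13: x=6 → posterior Gamma(38, 44/3)

k = 10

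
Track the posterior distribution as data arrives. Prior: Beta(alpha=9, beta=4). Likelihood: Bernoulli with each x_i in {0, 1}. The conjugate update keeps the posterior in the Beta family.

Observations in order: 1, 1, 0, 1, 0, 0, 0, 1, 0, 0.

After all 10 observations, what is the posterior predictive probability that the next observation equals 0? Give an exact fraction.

10/23

obs 1: x=1 → posterior Beta(10, 4)
obs 2: x=1 → posterior Beta(11, 4)
obs 3: x=0 → posterior Beta(11, 5)
obs 4: x=1 → posterior Beta(12, 5)
obs 5: x=0 → posterior Beta(12, 6)
obs 6: x=0 → posterior Beta(12, 7)
obs 7: x=0 → posterior Beta(12, 8)
obs 8: x=1 → posterior Beta(13, 8)
obs 9: x=0 → posterior Beta(13, 9)
obs 10: x=0 → posterior Beta(13, 10)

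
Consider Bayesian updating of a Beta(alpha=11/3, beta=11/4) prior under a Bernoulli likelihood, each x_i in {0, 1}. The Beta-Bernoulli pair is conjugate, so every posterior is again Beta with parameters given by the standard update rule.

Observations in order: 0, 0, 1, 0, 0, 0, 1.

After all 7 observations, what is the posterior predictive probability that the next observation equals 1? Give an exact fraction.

obs 1: x=0 → posterior Beta(11/3, 15/4)
obs 2: x=0 → posterior Beta(11/3, 19/4)
obs 3: x=1 → posterior Beta(14/3, 19/4)
obs 4: x=0 → posterior Beta(14/3, 23/4)
obs 5: x=0 → posterior Beta(14/3, 27/4)
obs 6: x=0 → posterior Beta(14/3, 31/4)
obs 7: x=1 → posterior Beta(17/3, 31/4)

68/161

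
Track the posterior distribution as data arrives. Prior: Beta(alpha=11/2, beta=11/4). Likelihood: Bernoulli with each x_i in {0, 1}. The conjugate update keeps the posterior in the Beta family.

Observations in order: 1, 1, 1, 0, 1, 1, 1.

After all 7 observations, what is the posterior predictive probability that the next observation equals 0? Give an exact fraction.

obs 1: x=1 → posterior Beta(13/2, 11/4)
obs 2: x=1 → posterior Beta(15/2, 11/4)
obs 3: x=1 → posterior Beta(17/2, 11/4)
obs 4: x=0 → posterior Beta(17/2, 15/4)
obs 5: x=1 → posterior Beta(19/2, 15/4)
obs 6: x=1 → posterior Beta(21/2, 15/4)
obs 7: x=1 → posterior Beta(23/2, 15/4)

15/61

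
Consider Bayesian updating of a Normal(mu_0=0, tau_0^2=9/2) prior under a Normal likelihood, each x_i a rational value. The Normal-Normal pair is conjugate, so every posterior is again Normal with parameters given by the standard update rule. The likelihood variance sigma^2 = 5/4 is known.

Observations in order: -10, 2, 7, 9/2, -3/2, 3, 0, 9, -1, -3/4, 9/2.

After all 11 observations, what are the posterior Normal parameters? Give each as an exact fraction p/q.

obs 1: x=-10 → posterior Normal(-180/23, 45/46)
obs 2: x=2 → posterior Normal(-144/41, 45/82)
obs 3: x=7 → posterior Normal(-18/59, 45/118)
obs 4: x=9/2 → posterior Normal(9/11, 45/154)
obs 5: x=-3/2 → posterior Normal(36/95, 9/38)
obs 6: x=3 → posterior Normal(90/113, 45/226)
obs 7: x=0 → posterior Normal(90/131, 45/262)
obs 8: x=9 → posterior Normal(252/149, 45/298)
obs 9: x=-1 → posterior Normal(234/167, 45/334)
obs 10: x=-3/4 → posterior Normal(441/370, 9/74)
obs 11: x=9/2 → posterior Normal(603/406, 45/406)

mu_0=603/406, tau_0^2=45/406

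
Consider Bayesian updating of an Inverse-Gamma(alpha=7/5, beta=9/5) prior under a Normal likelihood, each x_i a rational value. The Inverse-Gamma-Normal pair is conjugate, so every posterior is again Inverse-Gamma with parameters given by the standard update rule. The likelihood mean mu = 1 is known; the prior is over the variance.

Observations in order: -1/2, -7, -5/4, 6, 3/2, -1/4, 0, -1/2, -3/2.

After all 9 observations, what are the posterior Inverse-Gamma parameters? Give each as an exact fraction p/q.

obs 1: x=-1/2 → posterior Inverse-Gamma(19/10, 117/40)
obs 2: x=-7 → posterior Inverse-Gamma(12/5, 1397/40)
obs 3: x=-5/4 → posterior Inverse-Gamma(29/10, 5993/160)
obs 4: x=6 → posterior Inverse-Gamma(17/5, 7993/160)
obs 5: x=3/2 → posterior Inverse-Gamma(39/10, 8013/160)
obs 6: x=-1/4 → posterior Inverse-Gamma(22/5, 4069/80)
obs 7: x=0 → posterior Inverse-Gamma(49/10, 4109/80)
obs 8: x=-1/2 → posterior Inverse-Gamma(27/5, 4199/80)
obs 9: x=-3/2 → posterior Inverse-Gamma(59/10, 4449/80)

alpha=59/10, beta=4449/80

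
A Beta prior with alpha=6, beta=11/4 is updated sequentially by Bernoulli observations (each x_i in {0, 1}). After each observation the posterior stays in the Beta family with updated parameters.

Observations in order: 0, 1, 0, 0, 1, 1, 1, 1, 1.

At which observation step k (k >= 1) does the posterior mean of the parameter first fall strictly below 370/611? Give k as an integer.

k = 3

obs 1: x=0 → posterior Beta(6, 15/4)
obs 2: x=1 → posterior Beta(7, 15/4)
obs 3: x=0 → posterior Beta(7, 19/4)
obs 4: x=0 → posterior Beta(7, 23/4)
obs 5: x=1 → posterior Beta(8, 23/4)
obs 6: x=1 → posterior Beta(9, 23/4)
obs 7: x=1 → posterior Beta(10, 23/4)
obs 8: x=1 → posterior Beta(11, 23/4)
obs 9: x=1 → posterior Beta(12, 23/4)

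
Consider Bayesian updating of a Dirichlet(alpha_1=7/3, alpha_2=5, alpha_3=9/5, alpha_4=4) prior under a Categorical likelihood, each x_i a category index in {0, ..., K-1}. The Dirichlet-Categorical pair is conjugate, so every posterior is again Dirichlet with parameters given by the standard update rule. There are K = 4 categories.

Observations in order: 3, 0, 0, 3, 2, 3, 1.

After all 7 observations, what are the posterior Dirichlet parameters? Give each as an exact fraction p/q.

alpha_1=13/3, alpha_2=6, alpha_3=14/5, alpha_4=7

obs 1: x=3 → posterior Dirichlet(7/3, 5, 9/5, 5)
obs 2: x=0 → posterior Dirichlet(10/3, 5, 9/5, 5)
obs 3: x=0 → posterior Dirichlet(13/3, 5, 9/5, 5)
obs 4: x=3 → posterior Dirichlet(13/3, 5, 9/5, 6)
obs 5: x=2 → posterior Dirichlet(13/3, 5, 14/5, 6)
obs 6: x=3 → posterior Dirichlet(13/3, 5, 14/5, 7)
obs 7: x=1 → posterior Dirichlet(13/3, 6, 14/5, 7)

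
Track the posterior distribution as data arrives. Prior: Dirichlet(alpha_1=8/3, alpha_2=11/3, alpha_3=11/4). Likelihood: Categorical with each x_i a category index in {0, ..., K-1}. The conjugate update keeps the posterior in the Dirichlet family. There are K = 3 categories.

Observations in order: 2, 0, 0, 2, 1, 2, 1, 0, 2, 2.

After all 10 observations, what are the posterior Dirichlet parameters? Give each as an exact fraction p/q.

obs 1: x=2 → posterior Dirichlet(8/3, 11/3, 15/4)
obs 2: x=0 → posterior Dirichlet(11/3, 11/3, 15/4)
obs 3: x=0 → posterior Dirichlet(14/3, 11/3, 15/4)
obs 4: x=2 → posterior Dirichlet(14/3, 11/3, 19/4)
obs 5: x=1 → posterior Dirichlet(14/3, 14/3, 19/4)
obs 6: x=2 → posterior Dirichlet(14/3, 14/3, 23/4)
obs 7: x=1 → posterior Dirichlet(14/3, 17/3, 23/4)
obs 8: x=0 → posterior Dirichlet(17/3, 17/3, 23/4)
obs 9: x=2 → posterior Dirichlet(17/3, 17/3, 27/4)
obs 10: x=2 → posterior Dirichlet(17/3, 17/3, 31/4)

alpha_1=17/3, alpha_2=17/3, alpha_3=31/4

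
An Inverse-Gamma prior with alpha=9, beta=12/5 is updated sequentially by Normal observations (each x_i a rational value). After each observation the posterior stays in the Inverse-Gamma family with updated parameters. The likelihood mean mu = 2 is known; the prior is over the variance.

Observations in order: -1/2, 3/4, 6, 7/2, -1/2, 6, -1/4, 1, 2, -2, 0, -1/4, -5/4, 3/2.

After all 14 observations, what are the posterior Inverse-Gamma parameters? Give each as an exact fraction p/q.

obs 1: x=-1/2 → posterior Inverse-Gamma(19/2, 221/40)
obs 2: x=3/4 → posterior Inverse-Gamma(10, 1009/160)
obs 3: x=6 → posterior Inverse-Gamma(21/2, 2289/160)
obs 4: x=7/2 → posterior Inverse-Gamma(11, 2469/160)
obs 5: x=-1/2 → posterior Inverse-Gamma(23/2, 2969/160)
obs 6: x=6 → posterior Inverse-Gamma(12, 4249/160)
obs 7: x=-1/4 → posterior Inverse-Gamma(25/2, 2327/80)
obs 8: x=1 → posterior Inverse-Gamma(13, 2367/80)
obs 9: x=2 → posterior Inverse-Gamma(27/2, 2367/80)
obs 10: x=-2 → posterior Inverse-Gamma(14, 3007/80)
obs 11: x=0 → posterior Inverse-Gamma(29/2, 3167/80)
obs 12: x=-1/4 → posterior Inverse-Gamma(15, 6739/160)
obs 13: x=-5/4 → posterior Inverse-Gamma(31/2, 237/5)
obs 14: x=3/2 → posterior Inverse-Gamma(16, 1901/40)

alpha=16, beta=1901/40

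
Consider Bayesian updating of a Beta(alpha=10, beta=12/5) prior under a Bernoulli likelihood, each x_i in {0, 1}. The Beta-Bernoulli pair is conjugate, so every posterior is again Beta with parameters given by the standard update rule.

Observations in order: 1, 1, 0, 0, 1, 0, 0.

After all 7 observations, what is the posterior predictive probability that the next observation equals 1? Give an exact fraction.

65/97

obs 1: x=1 → posterior Beta(11, 12/5)
obs 2: x=1 → posterior Beta(12, 12/5)
obs 3: x=0 → posterior Beta(12, 17/5)
obs 4: x=0 → posterior Beta(12, 22/5)
obs 5: x=1 → posterior Beta(13, 22/5)
obs 6: x=0 → posterior Beta(13, 27/5)
obs 7: x=0 → posterior Beta(13, 32/5)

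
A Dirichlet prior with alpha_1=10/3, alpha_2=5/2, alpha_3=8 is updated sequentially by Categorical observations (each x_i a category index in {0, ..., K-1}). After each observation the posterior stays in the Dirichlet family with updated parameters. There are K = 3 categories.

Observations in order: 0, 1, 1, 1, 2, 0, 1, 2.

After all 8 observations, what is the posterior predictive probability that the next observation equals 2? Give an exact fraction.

60/131

obs 1: x=0 → posterior Dirichlet(13/3, 5/2, 8)
obs 2: x=1 → posterior Dirichlet(13/3, 7/2, 8)
obs 3: x=1 → posterior Dirichlet(13/3, 9/2, 8)
obs 4: x=1 → posterior Dirichlet(13/3, 11/2, 8)
obs 5: x=2 → posterior Dirichlet(13/3, 11/2, 9)
obs 6: x=0 → posterior Dirichlet(16/3, 11/2, 9)
obs 7: x=1 → posterior Dirichlet(16/3, 13/2, 9)
obs 8: x=2 → posterior Dirichlet(16/3, 13/2, 10)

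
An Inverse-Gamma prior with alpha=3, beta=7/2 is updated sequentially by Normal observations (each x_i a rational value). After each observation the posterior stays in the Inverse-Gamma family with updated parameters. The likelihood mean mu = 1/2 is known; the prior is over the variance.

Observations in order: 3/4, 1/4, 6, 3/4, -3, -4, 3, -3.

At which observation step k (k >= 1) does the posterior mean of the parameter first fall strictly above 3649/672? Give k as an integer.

k = 5

obs 1: x=3/4 → posterior Inverse-Gamma(7/2, 113/32)
obs 2: x=1/4 → posterior Inverse-Gamma(4, 57/16)
obs 3: x=6 → posterior Inverse-Gamma(9/2, 299/16)
obs 4: x=3/4 → posterior Inverse-Gamma(5, 599/32)
obs 5: x=-3 → posterior Inverse-Gamma(11/2, 795/32)
obs 6: x=-4 → posterior Inverse-Gamma(6, 1119/32)
obs 7: x=3 → posterior Inverse-Gamma(13/2, 1219/32)
obs 8: x=-3 → posterior Inverse-Gamma(7, 1415/32)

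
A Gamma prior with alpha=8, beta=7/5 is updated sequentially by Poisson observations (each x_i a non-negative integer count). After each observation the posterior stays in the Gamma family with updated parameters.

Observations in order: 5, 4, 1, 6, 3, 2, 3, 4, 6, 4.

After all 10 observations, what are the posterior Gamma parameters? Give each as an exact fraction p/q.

alpha=46, beta=57/5

obs 1: x=5 → posterior Gamma(13, 12/5)
obs 2: x=4 → posterior Gamma(17, 17/5)
obs 3: x=1 → posterior Gamma(18, 22/5)
obs 4: x=6 → posterior Gamma(24, 27/5)
obs 5: x=3 → posterior Gamma(27, 32/5)
obs 6: x=2 → posterior Gamma(29, 37/5)
obs 7: x=3 → posterior Gamma(32, 42/5)
obs 8: x=4 → posterior Gamma(36, 47/5)
obs 9: x=6 → posterior Gamma(42, 52/5)
obs 10: x=4 → posterior Gamma(46, 57/5)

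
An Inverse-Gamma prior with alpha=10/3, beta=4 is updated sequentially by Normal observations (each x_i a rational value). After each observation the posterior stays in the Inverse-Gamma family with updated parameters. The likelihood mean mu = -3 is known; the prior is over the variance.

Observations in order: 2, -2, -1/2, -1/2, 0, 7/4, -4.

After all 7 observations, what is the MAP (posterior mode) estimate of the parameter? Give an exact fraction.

obs 1: x=2 → posterior Inverse-Gamma(23/6, 33/2)
obs 2: x=-2 → posterior Inverse-Gamma(13/3, 17)
obs 3: x=-1/2 → posterior Inverse-Gamma(29/6, 161/8)
obs 4: x=-1/2 → posterior Inverse-Gamma(16/3, 93/4)
obs 5: x=0 → posterior Inverse-Gamma(35/6, 111/4)
obs 6: x=7/4 → posterior Inverse-Gamma(19/3, 1249/32)
obs 7: x=-4 → posterior Inverse-Gamma(41/6, 1265/32)

3795/752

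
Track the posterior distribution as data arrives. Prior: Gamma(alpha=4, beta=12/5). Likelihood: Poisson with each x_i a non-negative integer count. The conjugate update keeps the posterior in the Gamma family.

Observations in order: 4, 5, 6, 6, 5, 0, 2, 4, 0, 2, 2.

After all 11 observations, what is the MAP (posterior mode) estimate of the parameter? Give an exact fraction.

obs 1: x=4 → posterior Gamma(8, 17/5)
obs 2: x=5 → posterior Gamma(13, 22/5)
obs 3: x=6 → posterior Gamma(19, 27/5)
obs 4: x=6 → posterior Gamma(25, 32/5)
obs 5: x=5 → posterior Gamma(30, 37/5)
obs 6: x=0 → posterior Gamma(30, 42/5)
obs 7: x=2 → posterior Gamma(32, 47/5)
obs 8: x=4 → posterior Gamma(36, 52/5)
obs 9: x=0 → posterior Gamma(36, 57/5)
obs 10: x=2 → posterior Gamma(38, 62/5)
obs 11: x=2 → posterior Gamma(40, 67/5)

195/67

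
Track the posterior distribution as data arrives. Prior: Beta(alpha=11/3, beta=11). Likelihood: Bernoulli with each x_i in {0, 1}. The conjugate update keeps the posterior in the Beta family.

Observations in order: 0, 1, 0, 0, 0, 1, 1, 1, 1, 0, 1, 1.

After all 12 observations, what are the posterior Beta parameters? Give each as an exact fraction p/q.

alpha=32/3, beta=16

obs 1: x=0 → posterior Beta(11/3, 12)
obs 2: x=1 → posterior Beta(14/3, 12)
obs 3: x=0 → posterior Beta(14/3, 13)
obs 4: x=0 → posterior Beta(14/3, 14)
obs 5: x=0 → posterior Beta(14/3, 15)
obs 6: x=1 → posterior Beta(17/3, 15)
obs 7: x=1 → posterior Beta(20/3, 15)
obs 8: x=1 → posterior Beta(23/3, 15)
obs 9: x=1 → posterior Beta(26/3, 15)
obs 10: x=0 → posterior Beta(26/3, 16)
obs 11: x=1 → posterior Beta(29/3, 16)
obs 12: x=1 → posterior Beta(32/3, 16)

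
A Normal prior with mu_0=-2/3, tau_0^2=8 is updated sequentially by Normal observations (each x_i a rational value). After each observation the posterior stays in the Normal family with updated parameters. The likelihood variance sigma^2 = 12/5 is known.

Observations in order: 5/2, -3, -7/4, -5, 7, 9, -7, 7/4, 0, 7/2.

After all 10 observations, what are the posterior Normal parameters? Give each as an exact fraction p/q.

mu_0=68/103, tau_0^2=24/103

obs 1: x=5/2 → posterior Normal(23/13, 24/13)
obs 2: x=-3 → posterior Normal(-7/23, 24/23)
obs 3: x=-7/4 → posterior Normal(-49/66, 8/11)
obs 4: x=-5 → posterior Normal(-149/86, 24/43)
obs 5: x=7 → posterior Normal(-9/106, 24/53)
obs 6: x=9 → posterior Normal(19/14, 8/21)
obs 7: x=-7 → posterior Normal(31/146, 24/73)
obs 8: x=7/4 → posterior Normal(33/83, 24/83)
obs 9: x=0 → posterior Normal(11/31, 8/31)
obs 10: x=7/2 → posterior Normal(68/103, 24/103)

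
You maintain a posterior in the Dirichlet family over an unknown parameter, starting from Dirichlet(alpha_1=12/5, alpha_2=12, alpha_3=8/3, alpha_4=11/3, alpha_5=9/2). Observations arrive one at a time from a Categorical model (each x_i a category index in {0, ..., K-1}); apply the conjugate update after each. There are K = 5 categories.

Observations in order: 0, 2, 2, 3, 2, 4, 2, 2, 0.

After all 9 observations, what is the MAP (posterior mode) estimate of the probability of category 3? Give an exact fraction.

110/877

obs 1: x=0 → posterior Dirichlet(17/5, 12, 8/3, 11/3, 9/2)
obs 2: x=2 → posterior Dirichlet(17/5, 12, 11/3, 11/3, 9/2)
obs 3: x=2 → posterior Dirichlet(17/5, 12, 14/3, 11/3, 9/2)
obs 4: x=3 → posterior Dirichlet(17/5, 12, 14/3, 14/3, 9/2)
obs 5: x=2 → posterior Dirichlet(17/5, 12, 17/3, 14/3, 9/2)
obs 6: x=4 → posterior Dirichlet(17/5, 12, 17/3, 14/3, 11/2)
obs 7: x=2 → posterior Dirichlet(17/5, 12, 20/3, 14/3, 11/2)
obs 8: x=2 → posterior Dirichlet(17/5, 12, 23/3, 14/3, 11/2)
obs 9: x=0 → posterior Dirichlet(22/5, 12, 23/3, 14/3, 11/2)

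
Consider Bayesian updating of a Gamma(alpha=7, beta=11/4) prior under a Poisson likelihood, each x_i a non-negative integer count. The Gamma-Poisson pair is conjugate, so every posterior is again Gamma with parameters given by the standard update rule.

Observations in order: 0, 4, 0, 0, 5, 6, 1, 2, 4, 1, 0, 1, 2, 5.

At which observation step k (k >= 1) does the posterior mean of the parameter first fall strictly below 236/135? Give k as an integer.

obs 1: x=0 → posterior Gamma(7, 15/4)
obs 2: x=4 → posterior Gamma(11, 19/4)
obs 3: x=0 → posterior Gamma(11, 23/4)
obs 4: x=0 → posterior Gamma(11, 27/4)
obs 5: x=5 → posterior Gamma(16, 31/4)
obs 6: x=6 → posterior Gamma(22, 35/4)
obs 7: x=1 → posterior Gamma(23, 39/4)
obs 8: x=2 → posterior Gamma(25, 43/4)
obs 9: x=4 → posterior Gamma(29, 47/4)
obs 10: x=1 → posterior Gamma(30, 51/4)
obs 11: x=0 → posterior Gamma(30, 55/4)
obs 12: x=1 → posterior Gamma(31, 59/4)
obs 13: x=2 → posterior Gamma(33, 63/4)
obs 14: x=5 → posterior Gamma(38, 67/4)

k = 4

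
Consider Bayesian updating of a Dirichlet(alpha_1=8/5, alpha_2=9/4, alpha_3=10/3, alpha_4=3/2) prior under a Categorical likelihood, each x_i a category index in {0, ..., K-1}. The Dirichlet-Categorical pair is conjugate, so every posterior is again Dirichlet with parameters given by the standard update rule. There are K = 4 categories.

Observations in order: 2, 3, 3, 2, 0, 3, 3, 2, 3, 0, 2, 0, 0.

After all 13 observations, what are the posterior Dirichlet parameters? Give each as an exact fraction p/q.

alpha_1=28/5, alpha_2=9/4, alpha_3=22/3, alpha_4=13/2

obs 1: x=2 → posterior Dirichlet(8/5, 9/4, 13/3, 3/2)
obs 2: x=3 → posterior Dirichlet(8/5, 9/4, 13/3, 5/2)
obs 3: x=3 → posterior Dirichlet(8/5, 9/4, 13/3, 7/2)
obs 4: x=2 → posterior Dirichlet(8/5, 9/4, 16/3, 7/2)
obs 5: x=0 → posterior Dirichlet(13/5, 9/4, 16/3, 7/2)
obs 6: x=3 → posterior Dirichlet(13/5, 9/4, 16/3, 9/2)
obs 7: x=3 → posterior Dirichlet(13/5, 9/4, 16/3, 11/2)
obs 8: x=2 → posterior Dirichlet(13/5, 9/4, 19/3, 11/2)
obs 9: x=3 → posterior Dirichlet(13/5, 9/4, 19/3, 13/2)
obs 10: x=0 → posterior Dirichlet(18/5, 9/4, 19/3, 13/2)
obs 11: x=2 → posterior Dirichlet(18/5, 9/4, 22/3, 13/2)
obs 12: x=0 → posterior Dirichlet(23/5, 9/4, 22/3, 13/2)
obs 13: x=0 → posterior Dirichlet(28/5, 9/4, 22/3, 13/2)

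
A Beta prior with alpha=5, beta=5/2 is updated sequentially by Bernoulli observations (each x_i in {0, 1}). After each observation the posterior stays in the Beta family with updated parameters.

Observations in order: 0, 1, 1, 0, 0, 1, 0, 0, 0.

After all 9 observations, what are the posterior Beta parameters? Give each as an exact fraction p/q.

alpha=8, beta=17/2

obs 1: x=0 → posterior Beta(5, 7/2)
obs 2: x=1 → posterior Beta(6, 7/2)
obs 3: x=1 → posterior Beta(7, 7/2)
obs 4: x=0 → posterior Beta(7, 9/2)
obs 5: x=0 → posterior Beta(7, 11/2)
obs 6: x=1 → posterior Beta(8, 11/2)
obs 7: x=0 → posterior Beta(8, 13/2)
obs 8: x=0 → posterior Beta(8, 15/2)
obs 9: x=0 → posterior Beta(8, 17/2)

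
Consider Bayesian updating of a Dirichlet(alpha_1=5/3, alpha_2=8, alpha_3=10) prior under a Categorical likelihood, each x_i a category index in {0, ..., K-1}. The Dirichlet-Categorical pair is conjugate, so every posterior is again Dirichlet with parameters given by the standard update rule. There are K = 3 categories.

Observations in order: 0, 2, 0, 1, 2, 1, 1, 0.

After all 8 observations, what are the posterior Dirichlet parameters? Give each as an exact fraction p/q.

alpha_1=14/3, alpha_2=11, alpha_3=12

obs 1: x=0 → posterior Dirichlet(8/3, 8, 10)
obs 2: x=2 → posterior Dirichlet(8/3, 8, 11)
obs 3: x=0 → posterior Dirichlet(11/3, 8, 11)
obs 4: x=1 → posterior Dirichlet(11/3, 9, 11)
obs 5: x=2 → posterior Dirichlet(11/3, 9, 12)
obs 6: x=1 → posterior Dirichlet(11/3, 10, 12)
obs 7: x=1 → posterior Dirichlet(11/3, 11, 12)
obs 8: x=0 → posterior Dirichlet(14/3, 11, 12)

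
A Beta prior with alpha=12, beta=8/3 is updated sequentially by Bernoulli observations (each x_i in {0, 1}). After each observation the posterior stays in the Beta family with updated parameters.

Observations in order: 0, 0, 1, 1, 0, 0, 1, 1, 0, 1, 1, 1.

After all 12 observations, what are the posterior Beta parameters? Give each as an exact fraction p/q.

obs 1: x=0 → posterior Beta(12, 11/3)
obs 2: x=0 → posterior Beta(12, 14/3)
obs 3: x=1 → posterior Beta(13, 14/3)
obs 4: x=1 → posterior Beta(14, 14/3)
obs 5: x=0 → posterior Beta(14, 17/3)
obs 6: x=0 → posterior Beta(14, 20/3)
obs 7: x=1 → posterior Beta(15, 20/3)
obs 8: x=1 → posterior Beta(16, 20/3)
obs 9: x=0 → posterior Beta(16, 23/3)
obs 10: x=1 → posterior Beta(17, 23/3)
obs 11: x=1 → posterior Beta(18, 23/3)
obs 12: x=1 → posterior Beta(19, 23/3)

alpha=19, beta=23/3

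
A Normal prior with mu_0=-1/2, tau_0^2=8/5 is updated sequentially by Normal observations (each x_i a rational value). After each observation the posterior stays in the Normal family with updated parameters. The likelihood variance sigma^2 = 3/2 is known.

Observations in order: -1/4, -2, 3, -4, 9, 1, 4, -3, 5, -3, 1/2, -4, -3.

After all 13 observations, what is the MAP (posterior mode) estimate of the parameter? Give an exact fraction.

obs 1: x=-1/4 → posterior Normal(-23/62, 24/31)
obs 2: x=-2 → posterior Normal(-87/94, 24/47)
obs 3: x=3 → posterior Normal(1/14, 8/21)
obs 4: x=-4 → posterior Normal(-119/158, 24/79)
obs 5: x=9 → posterior Normal(169/190, 24/95)
obs 6: x=1 → posterior Normal(67/74, 8/37)
obs 7: x=4 → posterior Normal(329/254, 24/127)
obs 8: x=-3 → posterior Normal(233/286, 24/143)
obs 9: x=5 → posterior Normal(131/106, 8/53)
obs 10: x=-3 → posterior Normal(297/350, 24/175)
obs 11: x=1/2 → posterior Normal(313/382, 24/191)
obs 12: x=-4 → posterior Normal(185/414, 8/69)
obs 13: x=-3 → posterior Normal(89/446, 24/223)

89/446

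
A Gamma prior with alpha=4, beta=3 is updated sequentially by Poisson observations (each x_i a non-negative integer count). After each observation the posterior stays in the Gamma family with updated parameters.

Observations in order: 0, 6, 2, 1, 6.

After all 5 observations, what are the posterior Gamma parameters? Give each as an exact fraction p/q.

obs 1: x=0 → posterior Gamma(4, 4)
obs 2: x=6 → posterior Gamma(10, 5)
obs 3: x=2 → posterior Gamma(12, 6)
obs 4: x=1 → posterior Gamma(13, 7)
obs 5: x=6 → posterior Gamma(19, 8)

alpha=19, beta=8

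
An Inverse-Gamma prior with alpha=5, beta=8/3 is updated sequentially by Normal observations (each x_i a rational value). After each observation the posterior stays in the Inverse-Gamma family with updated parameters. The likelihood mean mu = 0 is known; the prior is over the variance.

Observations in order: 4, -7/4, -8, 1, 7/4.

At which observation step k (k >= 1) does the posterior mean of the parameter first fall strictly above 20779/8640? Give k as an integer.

obs 1: x=4 → posterior Inverse-Gamma(11/2, 32/3)
obs 2: x=-7/4 → posterior Inverse-Gamma(6, 1171/96)
obs 3: x=-8 → posterior Inverse-Gamma(13/2, 4243/96)
obs 4: x=1 → posterior Inverse-Gamma(7, 4291/96)
obs 5: x=7/4 → posterior Inverse-Gamma(15/2, 2219/48)

k = 2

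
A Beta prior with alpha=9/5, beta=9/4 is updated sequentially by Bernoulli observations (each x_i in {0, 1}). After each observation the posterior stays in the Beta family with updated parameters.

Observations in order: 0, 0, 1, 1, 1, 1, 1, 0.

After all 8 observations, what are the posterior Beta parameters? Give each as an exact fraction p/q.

obs 1: x=0 → posterior Beta(9/5, 13/4)
obs 2: x=0 → posterior Beta(9/5, 17/4)
obs 3: x=1 → posterior Beta(14/5, 17/4)
obs 4: x=1 → posterior Beta(19/5, 17/4)
obs 5: x=1 → posterior Beta(24/5, 17/4)
obs 6: x=1 → posterior Beta(29/5, 17/4)
obs 7: x=1 → posterior Beta(34/5, 17/4)
obs 8: x=0 → posterior Beta(34/5, 21/4)

alpha=34/5, beta=21/4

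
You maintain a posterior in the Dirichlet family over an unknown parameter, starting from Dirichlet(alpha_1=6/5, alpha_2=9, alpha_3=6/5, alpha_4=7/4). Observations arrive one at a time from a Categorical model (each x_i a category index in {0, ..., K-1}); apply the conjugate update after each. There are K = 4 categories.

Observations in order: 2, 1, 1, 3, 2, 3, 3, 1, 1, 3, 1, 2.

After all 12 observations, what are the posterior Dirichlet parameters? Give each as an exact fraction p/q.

obs 1: x=2 → posterior Dirichlet(6/5, 9, 11/5, 7/4)
obs 2: x=1 → posterior Dirichlet(6/5, 10, 11/5, 7/4)
obs 3: x=1 → posterior Dirichlet(6/5, 11, 11/5, 7/4)
obs 4: x=3 → posterior Dirichlet(6/5, 11, 11/5, 11/4)
obs 5: x=2 → posterior Dirichlet(6/5, 11, 16/5, 11/4)
obs 6: x=3 → posterior Dirichlet(6/5, 11, 16/5, 15/4)
obs 7: x=3 → posterior Dirichlet(6/5, 11, 16/5, 19/4)
obs 8: x=1 → posterior Dirichlet(6/5, 12, 16/5, 19/4)
obs 9: x=1 → posterior Dirichlet(6/5, 13, 16/5, 19/4)
obs 10: x=3 → posterior Dirichlet(6/5, 13, 16/5, 23/4)
obs 11: x=1 → posterior Dirichlet(6/5, 14, 16/5, 23/4)
obs 12: x=2 → posterior Dirichlet(6/5, 14, 21/5, 23/4)

alpha_1=6/5, alpha_2=14, alpha_3=21/5, alpha_4=23/4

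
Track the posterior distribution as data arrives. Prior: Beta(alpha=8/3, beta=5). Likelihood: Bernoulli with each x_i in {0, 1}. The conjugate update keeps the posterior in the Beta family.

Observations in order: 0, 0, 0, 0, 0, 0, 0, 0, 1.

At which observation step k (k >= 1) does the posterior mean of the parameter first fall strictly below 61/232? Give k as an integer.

obs 1: x=0 → posterior Beta(8/3, 6)
obs 2: x=0 → posterior Beta(8/3, 7)
obs 3: x=0 → posterior Beta(8/3, 8)
obs 4: x=0 → posterior Beta(8/3, 9)
obs 5: x=0 → posterior Beta(8/3, 10)
obs 6: x=0 → posterior Beta(8/3, 11)
obs 7: x=0 → posterior Beta(8/3, 12)
obs 8: x=0 → posterior Beta(8/3, 13)
obs 9: x=1 → posterior Beta(11/3, 13)

k = 3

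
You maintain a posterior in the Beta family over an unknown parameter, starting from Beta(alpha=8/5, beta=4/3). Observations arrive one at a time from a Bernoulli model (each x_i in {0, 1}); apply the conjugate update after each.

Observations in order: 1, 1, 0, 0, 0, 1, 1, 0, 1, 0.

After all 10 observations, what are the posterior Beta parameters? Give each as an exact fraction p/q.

obs 1: x=1 → posterior Beta(13/5, 4/3)
obs 2: x=1 → posterior Beta(18/5, 4/3)
obs 3: x=0 → posterior Beta(18/5, 7/3)
obs 4: x=0 → posterior Beta(18/5, 10/3)
obs 5: x=0 → posterior Beta(18/5, 13/3)
obs 6: x=1 → posterior Beta(23/5, 13/3)
obs 7: x=1 → posterior Beta(28/5, 13/3)
obs 8: x=0 → posterior Beta(28/5, 16/3)
obs 9: x=1 → posterior Beta(33/5, 16/3)
obs 10: x=0 → posterior Beta(33/5, 19/3)

alpha=33/5, beta=19/3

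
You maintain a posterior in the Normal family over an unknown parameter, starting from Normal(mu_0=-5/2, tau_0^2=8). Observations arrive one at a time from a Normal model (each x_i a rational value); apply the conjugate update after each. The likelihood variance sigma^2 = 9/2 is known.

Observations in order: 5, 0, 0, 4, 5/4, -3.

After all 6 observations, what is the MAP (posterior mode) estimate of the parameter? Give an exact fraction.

187/210

obs 1: x=5 → posterior Normal(23/10, 72/25)
obs 2: x=0 → posterior Normal(115/82, 72/41)
obs 3: x=0 → posterior Normal(115/114, 24/19)
obs 4: x=4 → posterior Normal(243/146, 72/73)
obs 5: x=5/4 → posterior Normal(283/178, 72/89)
obs 6: x=-3 → posterior Normal(187/210, 24/35)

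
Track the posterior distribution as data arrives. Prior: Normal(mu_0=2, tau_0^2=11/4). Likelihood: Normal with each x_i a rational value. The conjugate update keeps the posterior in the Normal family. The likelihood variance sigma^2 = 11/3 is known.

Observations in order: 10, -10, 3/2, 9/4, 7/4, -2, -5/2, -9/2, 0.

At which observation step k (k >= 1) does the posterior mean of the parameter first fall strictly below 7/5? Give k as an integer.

k = 2

obs 1: x=10 → posterior Normal(38/7, 11/7)
obs 2: x=-10 → posterior Normal(4/5, 11/10)
obs 3: x=3/2 → posterior Normal(25/26, 11/13)
obs 4: x=9/4 → posterior Normal(77/64, 11/16)
obs 5: x=7/4 → posterior Normal(49/38, 11/19)
obs 6: x=-2 → posterior Normal(37/44, 1/2)
obs 7: x=-5/2 → posterior Normal(11/25, 11/25)
obs 8: x=-9/2 → posterior Normal(-5/56, 11/28)
obs 9: x=0 → posterior Normal(-5/62, 11/31)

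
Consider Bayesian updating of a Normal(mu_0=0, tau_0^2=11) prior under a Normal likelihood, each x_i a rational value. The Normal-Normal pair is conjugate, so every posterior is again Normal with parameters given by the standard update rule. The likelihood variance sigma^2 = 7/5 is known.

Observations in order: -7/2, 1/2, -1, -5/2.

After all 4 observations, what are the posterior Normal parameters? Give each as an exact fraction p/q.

obs 1: x=-7/2 → posterior Normal(-385/124, 77/62)
obs 2: x=1/2 → posterior Normal(-55/39, 77/117)
obs 3: x=-1 → posterior Normal(-55/43, 77/172)
obs 4: x=-5/2 → posterior Normal(-715/454, 77/227)

mu_0=-715/454, tau_0^2=77/227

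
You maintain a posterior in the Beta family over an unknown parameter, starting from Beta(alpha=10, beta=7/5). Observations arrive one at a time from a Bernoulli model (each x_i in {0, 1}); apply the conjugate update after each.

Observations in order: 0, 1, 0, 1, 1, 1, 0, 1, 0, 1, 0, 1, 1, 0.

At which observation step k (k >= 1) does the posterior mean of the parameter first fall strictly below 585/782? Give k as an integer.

k = 9

obs 1: x=0 → posterior Beta(10, 12/5)
obs 2: x=1 → posterior Beta(11, 12/5)
obs 3: x=0 → posterior Beta(11, 17/5)
obs 4: x=1 → posterior Beta(12, 17/5)
obs 5: x=1 → posterior Beta(13, 17/5)
obs 6: x=1 → posterior Beta(14, 17/5)
obs 7: x=0 → posterior Beta(14, 22/5)
obs 8: x=1 → posterior Beta(15, 22/5)
obs 9: x=0 → posterior Beta(15, 27/5)
obs 10: x=1 → posterior Beta(16, 27/5)
obs 11: x=0 → posterior Beta(16, 32/5)
obs 12: x=1 → posterior Beta(17, 32/5)
obs 13: x=1 → posterior Beta(18, 32/5)
obs 14: x=0 → posterior Beta(18, 37/5)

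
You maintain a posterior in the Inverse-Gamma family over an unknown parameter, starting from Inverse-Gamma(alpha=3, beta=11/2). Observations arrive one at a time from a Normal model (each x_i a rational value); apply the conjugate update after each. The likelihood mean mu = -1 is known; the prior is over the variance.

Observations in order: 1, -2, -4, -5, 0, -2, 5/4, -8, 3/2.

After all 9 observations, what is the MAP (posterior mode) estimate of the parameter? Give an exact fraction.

1653/272

obs 1: x=1 → posterior Inverse-Gamma(7/2, 15/2)
obs 2: x=-2 → posterior Inverse-Gamma(4, 8)
obs 3: x=-4 → posterior Inverse-Gamma(9/2, 25/2)
obs 4: x=-5 → posterior Inverse-Gamma(5, 41/2)
obs 5: x=0 → posterior Inverse-Gamma(11/2, 21)
obs 6: x=-2 → posterior Inverse-Gamma(6, 43/2)
obs 7: x=5/4 → posterior Inverse-Gamma(13/2, 769/32)
obs 8: x=-8 → posterior Inverse-Gamma(7, 1553/32)
obs 9: x=3/2 → posterior Inverse-Gamma(15/2, 1653/32)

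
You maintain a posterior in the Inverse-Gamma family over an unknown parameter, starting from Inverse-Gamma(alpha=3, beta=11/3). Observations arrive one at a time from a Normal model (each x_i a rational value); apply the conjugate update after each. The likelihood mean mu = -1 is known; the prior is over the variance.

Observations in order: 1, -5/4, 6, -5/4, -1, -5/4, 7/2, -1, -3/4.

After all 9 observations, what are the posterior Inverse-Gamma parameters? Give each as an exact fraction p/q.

alpha=15/2, beta=485/12

obs 1: x=1 → posterior Inverse-Gamma(7/2, 17/3)
obs 2: x=-5/4 → posterior Inverse-Gamma(4, 547/96)
obs 3: x=6 → posterior Inverse-Gamma(9/2, 2899/96)
obs 4: x=-5/4 → posterior Inverse-Gamma(5, 1451/48)
obs 5: x=-1 → posterior Inverse-Gamma(11/2, 1451/48)
obs 6: x=-5/4 → posterior Inverse-Gamma(6, 2905/96)
obs 7: x=7/2 → posterior Inverse-Gamma(13/2, 3877/96)
obs 8: x=-1 → posterior Inverse-Gamma(7, 3877/96)
obs 9: x=-3/4 → posterior Inverse-Gamma(15/2, 485/12)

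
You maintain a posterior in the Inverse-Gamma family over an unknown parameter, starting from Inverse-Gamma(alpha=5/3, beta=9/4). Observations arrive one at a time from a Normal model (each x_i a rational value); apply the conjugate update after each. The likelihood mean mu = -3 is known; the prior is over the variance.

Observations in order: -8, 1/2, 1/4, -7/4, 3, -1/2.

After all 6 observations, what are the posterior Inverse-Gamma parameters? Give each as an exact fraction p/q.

obs 1: x=-8 → posterior Inverse-Gamma(13/6, 59/4)
obs 2: x=1/2 → posterior Inverse-Gamma(8/3, 167/8)
obs 3: x=1/4 → posterior Inverse-Gamma(19/6, 837/32)
obs 4: x=-7/4 → posterior Inverse-Gamma(11/3, 431/16)
obs 5: x=3 → posterior Inverse-Gamma(25/6, 719/16)
obs 6: x=-1/2 → posterior Inverse-Gamma(14/3, 769/16)

alpha=14/3, beta=769/16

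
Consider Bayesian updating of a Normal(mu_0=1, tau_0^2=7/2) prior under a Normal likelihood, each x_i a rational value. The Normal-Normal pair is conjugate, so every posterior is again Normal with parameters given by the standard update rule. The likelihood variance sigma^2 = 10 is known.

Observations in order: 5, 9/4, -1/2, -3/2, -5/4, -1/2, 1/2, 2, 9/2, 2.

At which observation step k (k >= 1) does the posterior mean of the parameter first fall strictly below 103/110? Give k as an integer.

k = 5

obs 1: x=5 → posterior Normal(55/27, 70/27)
obs 2: x=9/4 → posterior Normal(283/136, 35/17)
obs 3: x=-1/2 → posterior Normal(269/164, 70/41)
obs 4: x=-3/2 → posterior Normal(227/192, 35/24)
obs 5: x=-5/4 → posterior Normal(48/55, 14/11)
obs 6: x=-1/2 → posterior Normal(89/124, 35/31)
obs 7: x=1/2 → posterior Normal(16/23, 70/69)
obs 8: x=2 → posterior Normal(31/38, 35/38)
obs 9: x=9/2 → posterior Normal(187/166, 70/83)
obs 10: x=2 → posterior Normal(43/36, 7/9)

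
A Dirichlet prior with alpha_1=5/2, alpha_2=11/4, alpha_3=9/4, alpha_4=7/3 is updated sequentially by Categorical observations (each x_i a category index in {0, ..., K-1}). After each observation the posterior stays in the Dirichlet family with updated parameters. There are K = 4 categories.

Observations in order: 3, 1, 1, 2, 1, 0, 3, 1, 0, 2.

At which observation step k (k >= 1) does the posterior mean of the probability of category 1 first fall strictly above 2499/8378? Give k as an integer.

k = 2

obs 1: x=3 → posterior Dirichlet(5/2, 11/4, 9/4, 10/3)
obs 2: x=1 → posterior Dirichlet(5/2, 15/4, 9/4, 10/3)
obs 3: x=1 → posterior Dirichlet(5/2, 19/4, 9/4, 10/3)
obs 4: x=2 → posterior Dirichlet(5/2, 19/4, 13/4, 10/3)
obs 5: x=1 → posterior Dirichlet(5/2, 23/4, 13/4, 10/3)
obs 6: x=0 → posterior Dirichlet(7/2, 23/4, 13/4, 10/3)
obs 7: x=3 → posterior Dirichlet(7/2, 23/4, 13/4, 13/3)
obs 8: x=1 → posterior Dirichlet(7/2, 27/4, 13/4, 13/3)
obs 9: x=0 → posterior Dirichlet(9/2, 27/4, 13/4, 13/3)
obs 10: x=2 → posterior Dirichlet(9/2, 27/4, 17/4, 13/3)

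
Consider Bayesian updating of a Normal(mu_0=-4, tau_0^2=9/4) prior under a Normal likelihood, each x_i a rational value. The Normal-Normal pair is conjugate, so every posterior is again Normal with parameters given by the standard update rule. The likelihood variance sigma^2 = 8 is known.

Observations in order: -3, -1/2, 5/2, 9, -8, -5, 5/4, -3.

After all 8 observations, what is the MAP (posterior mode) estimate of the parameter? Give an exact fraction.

-755/416

obs 1: x=-3 → posterior Normal(-155/41, 72/41)
obs 2: x=-1/2 → posterior Normal(-319/100, 36/25)
obs 3: x=5/2 → posterior Normal(-137/59, 72/59)
obs 4: x=9 → posterior Normal(-14/17, 18/17)
obs 5: x=-8 → posterior Normal(-128/77, 72/77)
obs 6: x=-5 → posterior Normal(-173/86, 36/43)
obs 7: x=5/4 → posterior Normal(-647/380, 72/95)
obs 8: x=-3 → posterior Normal(-755/416, 9/13)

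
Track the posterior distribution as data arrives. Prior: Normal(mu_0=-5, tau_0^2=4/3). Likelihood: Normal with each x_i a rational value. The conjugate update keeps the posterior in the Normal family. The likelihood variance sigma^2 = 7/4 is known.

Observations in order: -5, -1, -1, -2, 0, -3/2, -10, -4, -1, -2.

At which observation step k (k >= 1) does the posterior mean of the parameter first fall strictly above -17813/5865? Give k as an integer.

obs 1: x=-5 → posterior Normal(-5, 28/37)
obs 2: x=-1 → posterior Normal(-201/53, 28/53)
obs 3: x=-1 → posterior Normal(-217/69, 28/69)
obs 4: x=-2 → posterior Normal(-249/85, 28/85)
obs 5: x=0 → posterior Normal(-249/101, 28/101)
obs 6: x=-3/2 → posterior Normal(-7/3, 28/117)
obs 7: x=-10 → posterior Normal(-433/133, 4/19)
obs 8: x=-4 → posterior Normal(-497/149, 28/149)
obs 9: x=-1 → posterior Normal(-171/55, 28/165)
obs 10: x=-2 → posterior Normal(-545/181, 28/181)

k = 4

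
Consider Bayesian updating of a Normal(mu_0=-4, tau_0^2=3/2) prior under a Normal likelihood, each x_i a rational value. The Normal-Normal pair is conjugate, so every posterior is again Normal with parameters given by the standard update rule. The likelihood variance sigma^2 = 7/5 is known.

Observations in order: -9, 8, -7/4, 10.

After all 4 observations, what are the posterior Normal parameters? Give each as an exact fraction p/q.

mu_0=211/296, tau_0^2=21/74

obs 1: x=-9 → posterior Normal(-191/29, 21/29)
obs 2: x=8 → posterior Normal(-71/44, 21/44)
obs 3: x=-7/4 → posterior Normal(-389/236, 21/59)
obs 4: x=10 → posterior Normal(211/296, 21/74)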